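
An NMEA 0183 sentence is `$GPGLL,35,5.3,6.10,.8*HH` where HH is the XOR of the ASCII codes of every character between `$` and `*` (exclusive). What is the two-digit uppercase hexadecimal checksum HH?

71

XOR the ASCII codes of the payload characters:
  'G' = 0x47 → acc = 0x47
  'P' = 0x50 → acc = 0x17
  'G' = 0x47 → acc = 0x50
  'L' = 0x4C → acc = 0x1C
  'L' = 0x4C → acc = 0x50
  ',' = 0x2C → acc = 0x7C
  '3' = 0x33 → acc = 0x4F
  '5' = 0x35 → acc = 0x7A
  ',' = 0x2C → acc = 0x56
  '5' = 0x35 → acc = 0x63
  '.' = 0x2E → acc = 0x4D
  '3' = 0x33 → acc = 0x7E
  ',' = 0x2C → acc = 0x52
  '6' = 0x36 → acc = 0x64
  '.' = 0x2E → acc = 0x4A
  '1' = 0x31 → acc = 0x7B
  '0' = 0x30 → acc = 0x4B
  ',' = 0x2C → acc = 0x67
  '.' = 0x2E → acc = 0x49
  '8' = 0x38 → acc = 0x71
Checksum = 0x71.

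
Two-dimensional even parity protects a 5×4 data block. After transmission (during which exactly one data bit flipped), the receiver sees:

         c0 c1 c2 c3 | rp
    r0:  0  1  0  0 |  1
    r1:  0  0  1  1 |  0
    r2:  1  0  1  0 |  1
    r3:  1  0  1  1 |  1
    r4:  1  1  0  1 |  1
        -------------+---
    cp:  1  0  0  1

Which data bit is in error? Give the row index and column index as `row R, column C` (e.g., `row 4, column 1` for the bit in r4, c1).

Recompute each row's even parity and compare to rp:
  r0: data parity 1, sent rp 1 → ok
  r1: data parity 0, sent rp 0 → ok
  r2: data parity 0, sent rp 1 → mismatch
  r3: data parity 1, sent rp 1 → ok
  r4: data parity 1, sent rp 1 → ok
Recompute each column's even parity and compare to cp:
  c0: data parity 1, sent cp 1 → ok
  c1: data parity 0, sent cp 0 → ok
  c2: data parity 1, sent cp 0 → mismatch
  c3: data parity 1, sent cp 1 → ok
Exactly one row (r2) and one column (c2) fail → the flipped bit is at their intersection.

row 2, column 2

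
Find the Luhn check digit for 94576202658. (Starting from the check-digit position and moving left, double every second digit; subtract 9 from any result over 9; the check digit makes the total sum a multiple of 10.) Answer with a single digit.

Partial digits right→left: 8 5 6 2 0 2 6 7 5 4 9
Double every second digit counting from the check-digit position (so the 1st, 3rd, 5th, ... of the partial from the right).
  doubled (with −9 where >9): 7 3 0 3 1 9 → sum 23
  kept as-is: 5 2 2 7 4 → sum 20
Total = 23 + 20 = 43.
Check digit = (10 − (43 mod 10)) mod 10 = 7.

7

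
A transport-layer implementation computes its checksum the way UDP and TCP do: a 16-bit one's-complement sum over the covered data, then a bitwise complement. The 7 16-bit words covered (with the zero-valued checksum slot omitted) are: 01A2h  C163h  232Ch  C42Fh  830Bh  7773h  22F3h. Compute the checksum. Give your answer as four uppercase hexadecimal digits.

One's-complement addition (fold any carry out of bit 15 back into bit 0):
  0x01A2 + 0xC163 = 0x0C305
  0xC305 + 0x232C = 0x0E631
  0xE631 + 0xC42F = 0x1AA60 → wrap carry → 0xAA61
  0xAA61 + 0x830B = 0x12D6C → wrap carry → 0x2D6D
  0x2D6D + 0x7773 = 0x0A4E0
  0xA4E0 + 0x22F3 = 0x0C7D3
One's-complement sum = 0xC7D3.
Checksum = ~0xC7D3 & 0xFFFF = 0x382C.

382C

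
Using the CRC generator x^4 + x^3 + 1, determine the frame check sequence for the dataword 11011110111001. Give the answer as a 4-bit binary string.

0111

Append 4 zeros: 110111101110010000. Divide by 11001 (XOR where the leading bit is 1):
  pos 0: 11011 XOR 11001 = 00010
  pos 3: 10110 XOR 11001 = 01111
  pos 4: 11111 XOR 11001 = 00110
  pos 6: 11011 XOR 11001 = 00010
  pos 9: 10001 XOR 11001 = 01000
  pos 10: 10000 XOR 11001 = 01001
  pos 11: 10010 XOR 11001 = 01011
  pos 12: 10110 XOR 11001 = 01111
  pos 13: 11110 XOR 11001 = 00111
Remainder (last 4 bits) = 0111. This is the CRC / FCS.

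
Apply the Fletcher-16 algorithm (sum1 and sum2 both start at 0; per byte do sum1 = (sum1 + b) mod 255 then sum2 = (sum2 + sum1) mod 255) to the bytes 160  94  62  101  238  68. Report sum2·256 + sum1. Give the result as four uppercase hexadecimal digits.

E6D5

Running sums (mod 255):
  after byte 0 (160): sum1=160, sum2=160
  after byte 1 (94): sum1=254, sum2=159
  after byte 2 (62): sum1=61, sum2=220
  after byte 3 (101): sum1=162, sum2=127
  after byte 4 (238): sum1=145, sum2=17
  after byte 5 (68): sum1=213, sum2=230
Checksum = sum2·256 + sum1 = 230·256 + 213 = 59093 = 0xE6D5.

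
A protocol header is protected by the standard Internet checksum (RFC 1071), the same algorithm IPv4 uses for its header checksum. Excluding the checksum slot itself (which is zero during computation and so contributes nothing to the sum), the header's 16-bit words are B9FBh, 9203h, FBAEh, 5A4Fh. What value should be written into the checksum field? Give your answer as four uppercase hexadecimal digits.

One's-complement addition (fold any carry out of bit 15 back into bit 0):
  0xB9FB + 0x9203 = 0x14BFE → wrap carry → 0x4BFF
  0x4BFF + 0xFBAE = 0x147AD → wrap carry → 0x47AE
  0x47AE + 0x5A4F = 0x0A1FD
One's-complement sum = 0xA1FD.
Checksum = ~0xA1FD & 0xFFFF = 0x5E02.

5E02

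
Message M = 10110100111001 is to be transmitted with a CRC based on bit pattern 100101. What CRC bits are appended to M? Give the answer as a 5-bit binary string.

11000

Append 5 zeros: 1011010011100100000. Divide by 100101 (XOR where the leading bit is 1):
  pos 0: 101101 XOR 100101 = 001000
  pos 2: 100000 XOR 100101 = 000101
  pos 5: 101111 XOR 100101 = 001010
  pos 7: 101000 XOR 100101 = 001101
  pos 9: 110110 XOR 100101 = 010011
  pos 10: 100110 XOR 100101 = 000011
Remainder (last 5 bits) = 11000. This is the CRC / FCS.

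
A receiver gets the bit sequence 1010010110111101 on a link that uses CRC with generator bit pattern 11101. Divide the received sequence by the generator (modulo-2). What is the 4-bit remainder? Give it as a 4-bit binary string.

Modulo-2 division of 1010010110111101 by 11101:
  pos 0: 10100 XOR 11101 = 01001
  pos 1: 10011 XOR 11101 = 01110
  pos 2: 11100 XOR 11101 = 00001
  pos 6: 11101 XOR 11101 = 00000
  pos 11: 11101 XOR 11101 = 00000
Remainder = 0000 (zero — the frame passes the CRC check).

0000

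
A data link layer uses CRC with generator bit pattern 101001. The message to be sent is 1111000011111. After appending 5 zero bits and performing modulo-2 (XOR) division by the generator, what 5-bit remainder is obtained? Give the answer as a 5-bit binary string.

00000

Append 5 zeros: 111100001111100000. Divide by 101001 (XOR where the leading bit is 1):
  pos 0: 111100 XOR 101001 = 010101
  pos 1: 101010 XOR 101001 = 000011
  pos 5: 110111 XOR 101001 = 011110
  pos 6: 111101 XOR 101001 = 010100
  pos 7: 101001 XOR 101001 = 000000
Remainder (last 5 bits) = 00000. This is the CRC / FCS.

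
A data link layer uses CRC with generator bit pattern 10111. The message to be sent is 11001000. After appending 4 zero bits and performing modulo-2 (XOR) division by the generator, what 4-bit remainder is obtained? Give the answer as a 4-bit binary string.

1110

Append 4 zeros: 110010000000. Divide by 10111 (XOR where the leading bit is 1):
  pos 0: 11001 XOR 10111 = 01110
  pos 1: 11100 XOR 10111 = 01011
  pos 2: 10110 XOR 10111 = 00001
  pos 6: 10000 XOR 10111 = 00111
Remainder (last 4 bits) = 1110. This is the CRC / FCS.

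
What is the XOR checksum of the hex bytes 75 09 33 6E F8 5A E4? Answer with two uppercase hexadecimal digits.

XOR the bytes together:
  start with 0x75
  0x75 ⊕ 0x09 = 0x7C
  0x7C ⊕ 0x33 = 0x4F
  0x4F ⊕ 0x6E = 0x21
  0x21 ⊕ 0xF8 = 0xD9
  0xD9 ⊕ 0x5A = 0x83
  0x83 ⊕ 0xE4 = 0x67

67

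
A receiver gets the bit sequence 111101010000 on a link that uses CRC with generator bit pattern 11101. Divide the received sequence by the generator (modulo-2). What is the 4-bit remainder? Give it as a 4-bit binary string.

0000

Modulo-2 division of 111101010000 by 11101:
  pos 0: 11110 XOR 11101 = 00011
  pos 3: 11101 XOR 11101 = 00000
Remainder = 0000 (zero — the frame passes the CRC check).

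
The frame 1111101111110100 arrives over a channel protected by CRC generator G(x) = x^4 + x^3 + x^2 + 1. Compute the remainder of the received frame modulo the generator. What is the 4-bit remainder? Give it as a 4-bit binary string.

0000

Modulo-2 division of 1111101111110100 by 11101:
  pos 0: 11111 XOR 11101 = 00010
  pos 3: 10011 XOR 11101 = 01110
  pos 4: 11101 XOR 11101 = 00000
  pos 9: 11101 XOR 11101 = 00000
Remainder = 0000 (zero — the frame passes the CRC check).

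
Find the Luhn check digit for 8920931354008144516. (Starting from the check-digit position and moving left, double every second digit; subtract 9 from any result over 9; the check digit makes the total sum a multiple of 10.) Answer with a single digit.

Partial digits right→left: 6 1 5 4 4 1 8 0 0 4 5 3 1 3 9 0 2 9 8
Double every second digit counting from the check-digit position (so the 1st, 3rd, 5th, ... of the partial from the right).
  doubled (with −9 where >9): 3 1 8 7 0 1 2 9 4 7 → sum 42
  kept as-is: 1 4 1 0 4 3 3 0 9 → sum 25
Total = 42 + 25 = 67.
Check digit = (10 − (67 mod 10)) mod 10 = 3.

3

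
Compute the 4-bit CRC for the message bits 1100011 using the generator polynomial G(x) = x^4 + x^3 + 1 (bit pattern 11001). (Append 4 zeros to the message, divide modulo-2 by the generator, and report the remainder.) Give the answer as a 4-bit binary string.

Append 4 zeros: 11000110000. Divide by 11001 (XOR where the leading bit is 1):
  pos 0: 11000 XOR 11001 = 00001
  pos 4: 11100 XOR 11001 = 00101
  pos 6: 10100 XOR 11001 = 01101
Remainder (last 4 bits) = 1101. This is the CRC / FCS.

1101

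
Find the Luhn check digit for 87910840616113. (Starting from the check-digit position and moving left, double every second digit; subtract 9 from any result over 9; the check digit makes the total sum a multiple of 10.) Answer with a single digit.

Partial digits right→left: 3 1 1 6 1 6 0 4 8 0 1 9 7 8
Double every second digit counting from the check-digit position (so the 1st, 3rd, 5th, ... of the partial from the right).
  doubled (with −9 where >9): 6 2 2 0 7 2 5 → sum 24
  kept as-is: 1 6 6 4 0 9 8 → sum 34
Total = 24 + 34 = 58.
Check digit = (10 − (58 mod 10)) mod 10 = 2.

2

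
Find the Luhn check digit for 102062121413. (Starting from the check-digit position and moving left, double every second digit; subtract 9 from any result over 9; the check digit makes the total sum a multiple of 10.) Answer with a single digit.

6

Partial digits right→left: 3 1 4 1 2 1 2 6 0 2 0 1
Double every second digit counting from the check-digit position (so the 1st, 3rd, 5th, ... of the partial from the right).
  doubled (with −9 where >9): 6 8 4 4 0 0 → sum 22
  kept as-is: 1 1 1 6 2 1 → sum 12
Total = 22 + 12 = 34.
Check digit = (10 − (34 mod 10)) mod 10 = 6.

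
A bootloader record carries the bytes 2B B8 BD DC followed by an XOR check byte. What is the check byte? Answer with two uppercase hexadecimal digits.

F2

XOR the bytes together:
  start with 0x2B
  0x2B ⊕ 0xB8 = 0x93
  0x93 ⊕ 0xBD = 0x2E
  0x2E ⊕ 0xDC = 0xF2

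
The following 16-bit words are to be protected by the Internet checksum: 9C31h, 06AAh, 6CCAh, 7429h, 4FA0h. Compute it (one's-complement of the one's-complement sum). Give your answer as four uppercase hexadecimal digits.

2C90

One's-complement addition (fold any carry out of bit 15 back into bit 0):
  0x9C31 + 0x06AA = 0x0A2DB
  0xA2DB + 0x6CCA = 0x10FA5 → wrap carry → 0x0FA6
  0x0FA6 + 0x7429 = 0x083CF
  0x83CF + 0x4FA0 = 0x0D36F
One's-complement sum = 0xD36F.
Checksum = ~0xD36F & 0xFFFF = 0x2C90.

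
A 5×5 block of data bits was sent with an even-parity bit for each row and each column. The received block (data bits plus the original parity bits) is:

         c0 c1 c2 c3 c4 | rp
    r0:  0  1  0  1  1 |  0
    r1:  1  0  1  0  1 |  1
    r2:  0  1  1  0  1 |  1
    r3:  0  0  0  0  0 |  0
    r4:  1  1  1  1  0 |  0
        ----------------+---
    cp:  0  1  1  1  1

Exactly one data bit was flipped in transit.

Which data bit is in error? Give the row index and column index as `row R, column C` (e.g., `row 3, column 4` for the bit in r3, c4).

Recompute each row's even parity and compare to rp:
  r0: data parity 1, sent rp 0 → mismatch
  r1: data parity 1, sent rp 1 → ok
  r2: data parity 1, sent rp 1 → ok
  r3: data parity 0, sent rp 0 → ok
  r4: data parity 0, sent rp 0 → ok
Recompute each column's even parity and compare to cp:
  c0: data parity 0, sent cp 0 → ok
  c1: data parity 1, sent cp 1 → ok
  c2: data parity 1, sent cp 1 → ok
  c3: data parity 0, sent cp 1 → mismatch
  c4: data parity 1, sent cp 1 → ok
Exactly one row (r0) and one column (c3) fail → the flipped bit is at their intersection.

row 0, column 3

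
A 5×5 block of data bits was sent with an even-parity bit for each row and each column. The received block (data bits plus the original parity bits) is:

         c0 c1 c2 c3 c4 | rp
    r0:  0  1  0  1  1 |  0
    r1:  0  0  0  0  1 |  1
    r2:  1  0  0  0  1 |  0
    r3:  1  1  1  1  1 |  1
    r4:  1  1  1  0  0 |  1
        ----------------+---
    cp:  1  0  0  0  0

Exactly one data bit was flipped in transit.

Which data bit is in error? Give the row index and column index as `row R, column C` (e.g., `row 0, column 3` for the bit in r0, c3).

Recompute each row's even parity and compare to rp:
  r0: data parity 1, sent rp 0 → mismatch
  r1: data parity 1, sent rp 1 → ok
  r2: data parity 0, sent rp 0 → ok
  r3: data parity 1, sent rp 1 → ok
  r4: data parity 1, sent rp 1 → ok
Recompute each column's even parity and compare to cp:
  c0: data parity 1, sent cp 1 → ok
  c1: data parity 1, sent cp 0 → mismatch
  c2: data parity 0, sent cp 0 → ok
  c3: data parity 0, sent cp 0 → ok
  c4: data parity 0, sent cp 0 → ok
Exactly one row (r0) and one column (c1) fail → the flipped bit is at their intersection.

row 0, column 1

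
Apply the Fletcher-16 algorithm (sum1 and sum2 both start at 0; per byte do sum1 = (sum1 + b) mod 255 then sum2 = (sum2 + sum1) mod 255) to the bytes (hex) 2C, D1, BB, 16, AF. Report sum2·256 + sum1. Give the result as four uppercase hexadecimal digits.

337F

Running sums (mod 255):
  after byte 0 (2C): sum1=44, sum2=44
  after byte 1 (D1): sum1=253, sum2=42
  after byte 2 (BB): sum1=185, sum2=227
  after byte 3 (16): sum1=207, sum2=179
  after byte 4 (AF): sum1=127, sum2=51
Checksum = sum2·256 + sum1 = 51·256 + 127 = 13183 = 0x337F.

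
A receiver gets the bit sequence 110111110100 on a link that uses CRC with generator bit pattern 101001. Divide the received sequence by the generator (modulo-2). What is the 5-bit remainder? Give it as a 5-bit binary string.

00100

Modulo-2 division of 110111110100 by 101001:
  pos 0: 110111 XOR 101001 = 011110
  pos 1: 111101 XOR 101001 = 010100
  pos 2: 101001 XOR 101001 = 000000
Remainder = 00100 (nonzero — an error is detected).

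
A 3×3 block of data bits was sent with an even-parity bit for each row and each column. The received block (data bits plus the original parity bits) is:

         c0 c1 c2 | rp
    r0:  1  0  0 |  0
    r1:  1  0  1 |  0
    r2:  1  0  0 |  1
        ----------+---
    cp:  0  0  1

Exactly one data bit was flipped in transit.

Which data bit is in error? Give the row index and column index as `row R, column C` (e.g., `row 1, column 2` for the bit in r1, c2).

Recompute each row's even parity and compare to rp:
  r0: data parity 1, sent rp 0 → mismatch
  r1: data parity 0, sent rp 0 → ok
  r2: data parity 1, sent rp 1 → ok
Recompute each column's even parity and compare to cp:
  c0: data parity 1, sent cp 0 → mismatch
  c1: data parity 0, sent cp 0 → ok
  c2: data parity 1, sent cp 1 → ok
Exactly one row (r0) and one column (c0) fail → the flipped bit is at their intersection.

row 0, column 0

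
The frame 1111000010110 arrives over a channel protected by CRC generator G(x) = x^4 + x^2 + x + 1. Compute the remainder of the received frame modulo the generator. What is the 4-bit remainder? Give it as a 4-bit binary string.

Modulo-2 division of 1111000010110 by 10111:
  pos 0: 11110 XOR 10111 = 01001
  pos 1: 10010 XOR 10111 = 00101
  pos 3: 10100 XOR 10111 = 00011
  pos 6: 11101 XOR 10111 = 01010
  pos 7: 10101 XOR 10111 = 00010
Remainder = 0100 (nonzero — an error is detected).

0100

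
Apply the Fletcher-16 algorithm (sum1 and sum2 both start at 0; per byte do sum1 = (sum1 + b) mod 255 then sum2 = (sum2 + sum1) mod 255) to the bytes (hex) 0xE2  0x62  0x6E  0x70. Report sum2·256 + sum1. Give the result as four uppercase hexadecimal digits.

0024

Running sums (mod 255):
  after byte 0 (0xE2): sum1=226, sum2=226
  after byte 1 (0x62): sum1=69, sum2=40
  after byte 2 (0x6E): sum1=179, sum2=219
  after byte 3 (0x70): sum1=36, sum2=0
Checksum = sum2·256 + sum1 = 0·256 + 36 = 36 = 0x0024.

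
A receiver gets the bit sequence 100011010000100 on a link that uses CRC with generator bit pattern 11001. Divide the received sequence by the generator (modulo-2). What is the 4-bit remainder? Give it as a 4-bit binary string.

Modulo-2 division of 100011010000100 by 11001:
  pos 0: 10001 XOR 11001 = 01000
  pos 1: 10001 XOR 11001 = 01000
  pos 2: 10000 XOR 11001 = 01001
  pos 3: 10011 XOR 11001 = 01010
  pos 4: 10100 XOR 11001 = 01101
  pos 5: 11010 XOR 11001 = 00011
  pos 8: 11001 XOR 11001 = 00000
Remainder = 0000 (zero — the frame passes the CRC check).

0000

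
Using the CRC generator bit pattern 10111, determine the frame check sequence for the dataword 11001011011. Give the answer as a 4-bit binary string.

Append 4 zeros: 110010110110000. Divide by 10111 (XOR where the leading bit is 1):
  pos 0: 11001 XOR 10111 = 01110
  pos 1: 11100 XOR 10111 = 01011
  pos 2: 10111 XOR 10111 = 00000
  pos 7: 10110 XOR 10111 = 00001
Remainder (last 4 bits) = 1000. This is the CRC / FCS.

1000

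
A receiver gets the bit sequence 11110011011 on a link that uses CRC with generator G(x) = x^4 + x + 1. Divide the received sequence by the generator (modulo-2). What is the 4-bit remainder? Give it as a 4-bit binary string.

Modulo-2 division of 11110011011 by 10011:
  pos 0: 11110 XOR 10011 = 01101
  pos 1: 11010 XOR 10011 = 01001
  pos 2: 10011 XOR 10011 = 00000
Remainder = 1011 (nonzero — an error is detected).

1011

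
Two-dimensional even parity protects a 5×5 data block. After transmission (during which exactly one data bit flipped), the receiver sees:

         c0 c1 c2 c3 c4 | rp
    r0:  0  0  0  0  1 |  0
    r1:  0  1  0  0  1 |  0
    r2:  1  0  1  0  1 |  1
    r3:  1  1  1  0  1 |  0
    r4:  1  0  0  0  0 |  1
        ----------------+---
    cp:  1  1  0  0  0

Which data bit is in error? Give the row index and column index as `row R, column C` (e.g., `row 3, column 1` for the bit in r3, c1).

Recompute each row's even parity and compare to rp:
  r0: data parity 1, sent rp 0 → mismatch
  r1: data parity 0, sent rp 0 → ok
  r2: data parity 1, sent rp 1 → ok
  r3: data parity 0, sent rp 0 → ok
  r4: data parity 1, sent rp 1 → ok
Recompute each column's even parity and compare to cp:
  c0: data parity 1, sent cp 1 → ok
  c1: data parity 0, sent cp 1 → mismatch
  c2: data parity 0, sent cp 0 → ok
  c3: data parity 0, sent cp 0 → ok
  c4: data parity 0, sent cp 0 → ok
Exactly one row (r0) and one column (c1) fail → the flipped bit is at their intersection.

row 0, column 1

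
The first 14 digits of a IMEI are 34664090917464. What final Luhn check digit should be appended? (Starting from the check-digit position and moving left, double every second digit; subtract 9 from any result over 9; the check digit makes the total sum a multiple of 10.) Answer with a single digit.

7

Partial digits right→left: 4 6 4 7 1 9 0 9 0 4 6 6 4 3
Double every second digit counting from the check-digit position (so the 1st, 3rd, 5th, ... of the partial from the right).
  doubled (with −9 where >9): 8 8 2 0 0 3 8 → sum 29
  kept as-is: 6 7 9 9 4 6 3 → sum 44
Total = 29 + 44 = 73.
Check digit = (10 − (73 mod 10)) mod 10 = 7.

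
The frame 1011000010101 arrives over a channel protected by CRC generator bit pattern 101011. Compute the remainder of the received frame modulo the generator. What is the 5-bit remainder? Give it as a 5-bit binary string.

Modulo-2 division of 1011000010101 by 101011:
  pos 0: 101100 XOR 101011 = 000111
  pos 3: 111001 XOR 101011 = 010010
  pos 4: 100100 XOR 101011 = 001111
  pos 6: 111110 XOR 101011 = 010101
  pos 7: 101011 XOR 101011 = 000000
Remainder = 00000 (zero — the frame passes the CRC check).

00000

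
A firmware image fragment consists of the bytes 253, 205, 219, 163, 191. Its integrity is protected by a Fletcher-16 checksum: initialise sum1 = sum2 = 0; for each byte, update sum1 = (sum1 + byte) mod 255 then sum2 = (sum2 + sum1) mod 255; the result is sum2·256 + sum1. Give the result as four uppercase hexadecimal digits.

Running sums (mod 255):
  after byte 0 (253): sum1=253, sum2=253
  after byte 1 (205): sum1=203, sum2=201
  after byte 2 (219): sum1=167, sum2=113
  after byte 3 (163): sum1=75, sum2=188
  after byte 4 (191): sum1=11, sum2=199
Checksum = sum2·256 + sum1 = 199·256 + 11 = 50955 = 0xC70B.

C70B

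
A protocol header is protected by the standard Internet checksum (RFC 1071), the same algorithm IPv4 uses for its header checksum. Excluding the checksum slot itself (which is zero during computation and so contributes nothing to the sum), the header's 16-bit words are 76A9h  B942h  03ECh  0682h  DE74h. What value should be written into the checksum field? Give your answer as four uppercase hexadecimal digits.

E730

One's-complement addition (fold any carry out of bit 15 back into bit 0):
  0x76A9 + 0xB942 = 0x12FEB → wrap carry → 0x2FEC
  0x2FEC + 0x03EC = 0x033D8
  0x33D8 + 0x0682 = 0x03A5A
  0x3A5A + 0xDE74 = 0x118CE → wrap carry → 0x18CF
One's-complement sum = 0x18CF.
Checksum = ~0x18CF & 0xFFFF = 0xE730.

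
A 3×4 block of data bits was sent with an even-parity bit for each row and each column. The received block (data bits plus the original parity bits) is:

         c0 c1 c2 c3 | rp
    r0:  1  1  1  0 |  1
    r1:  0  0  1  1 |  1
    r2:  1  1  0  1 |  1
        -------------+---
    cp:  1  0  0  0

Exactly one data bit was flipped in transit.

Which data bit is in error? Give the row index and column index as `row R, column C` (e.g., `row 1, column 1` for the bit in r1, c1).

Recompute each row's even parity and compare to rp:
  r0: data parity 1, sent rp 1 → ok
  r1: data parity 0, sent rp 1 → mismatch
  r2: data parity 1, sent rp 1 → ok
Recompute each column's even parity and compare to cp:
  c0: data parity 0, sent cp 1 → mismatch
  c1: data parity 0, sent cp 0 → ok
  c2: data parity 0, sent cp 0 → ok
  c3: data parity 0, sent cp 0 → ok
Exactly one row (r1) and one column (c0) fail → the flipped bit is at their intersection.

row 1, column 0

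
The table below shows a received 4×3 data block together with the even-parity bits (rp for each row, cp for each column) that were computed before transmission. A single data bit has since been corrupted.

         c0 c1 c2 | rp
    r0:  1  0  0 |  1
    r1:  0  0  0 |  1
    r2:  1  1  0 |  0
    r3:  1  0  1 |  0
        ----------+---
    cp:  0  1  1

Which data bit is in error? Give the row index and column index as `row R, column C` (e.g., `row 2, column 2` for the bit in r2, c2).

Recompute each row's even parity and compare to rp:
  r0: data parity 1, sent rp 1 → ok
  r1: data parity 0, sent rp 1 → mismatch
  r2: data parity 0, sent rp 0 → ok
  r3: data parity 0, sent rp 0 → ok
Recompute each column's even parity and compare to cp:
  c0: data parity 1, sent cp 0 → mismatch
  c1: data parity 1, sent cp 1 → ok
  c2: data parity 1, sent cp 1 → ok
Exactly one row (r1) and one column (c0) fail → the flipped bit is at their intersection.

row 1, column 0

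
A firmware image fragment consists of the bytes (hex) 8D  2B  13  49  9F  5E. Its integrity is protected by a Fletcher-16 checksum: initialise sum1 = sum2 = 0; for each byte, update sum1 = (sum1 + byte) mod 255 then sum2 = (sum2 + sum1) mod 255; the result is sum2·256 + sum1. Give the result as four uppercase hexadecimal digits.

Running sums (mod 255):
  after byte 0 (8D): sum1=141, sum2=141
  after byte 1 (2B): sum1=184, sum2=70
  after byte 2 (13): sum1=203, sum2=18
  after byte 3 (49): sum1=21, sum2=39
  after byte 4 (9F): sum1=180, sum2=219
  after byte 5 (5E): sum1=19, sum2=238
Checksum = sum2·256 + sum1 = 238·256 + 19 = 60947 = 0xEE13.

EE13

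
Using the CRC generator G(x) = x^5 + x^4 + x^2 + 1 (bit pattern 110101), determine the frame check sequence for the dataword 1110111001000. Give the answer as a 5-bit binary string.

01110

Append 5 zeros: 111011100100000000. Divide by 110101 (XOR where the leading bit is 1):
  pos 0: 111011 XOR 110101 = 001110
  pos 2: 111010 XOR 110101 = 001111
  pos 4: 111101 XOR 110101 = 001000
  pos 6: 100000 XOR 110101 = 010101
  pos 7: 101010 XOR 110101 = 011111
  pos 8: 111110 XOR 110101 = 001011
  pos 10: 101100 XOR 110101 = 011001
  pos 11: 110010 XOR 110101 = 000111
Remainder (last 5 bits) = 01110. This is the CRC / FCS.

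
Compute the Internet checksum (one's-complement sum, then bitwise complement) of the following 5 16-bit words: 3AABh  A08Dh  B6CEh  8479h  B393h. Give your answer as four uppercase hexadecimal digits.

One's-complement addition (fold any carry out of bit 15 back into bit 0):
  0x3AAB + 0xA08D = 0x0DB38
  0xDB38 + 0xB6CE = 0x19206 → wrap carry → 0x9207
  0x9207 + 0x8479 = 0x11680 → wrap carry → 0x1681
  0x1681 + 0xB393 = 0x0CA14
One's-complement sum = 0xCA14.
Checksum = ~0xCA14 & 0xFFFF = 0x35EB.

35EB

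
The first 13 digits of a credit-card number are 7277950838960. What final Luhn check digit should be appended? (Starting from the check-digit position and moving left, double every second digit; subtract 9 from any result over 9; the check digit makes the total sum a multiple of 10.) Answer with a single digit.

0

Partial digits right→left: 0 6 9 8 3 8 0 5 9 7 7 2 7
Double every second digit counting from the check-digit position (so the 1st, 3rd, 5th, ... of the partial from the right).
  doubled (with −9 where >9): 0 9 6 0 9 5 5 → sum 34
  kept as-is: 6 8 8 5 7 2 → sum 36
Total = 34 + 36 = 70.
Check digit = (10 − (70 mod 10)) mod 10 = 0.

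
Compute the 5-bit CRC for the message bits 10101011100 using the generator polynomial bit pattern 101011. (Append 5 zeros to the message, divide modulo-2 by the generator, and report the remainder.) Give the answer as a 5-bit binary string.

Append 5 zeros: 1010101110000000. Divide by 101011 (XOR where the leading bit is 1):
  pos 0: 101010 XOR 101011 = 000001
  pos 5: 111100 XOR 101011 = 010111
  pos 6: 101110 XOR 101011 = 000101
  pos 9: 101000 XOR 101011 = 000011
Remainder (last 5 bits) = 00110. This is the CRC / FCS.

00110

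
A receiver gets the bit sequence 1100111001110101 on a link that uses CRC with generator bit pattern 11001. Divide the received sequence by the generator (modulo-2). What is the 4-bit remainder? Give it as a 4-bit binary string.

0111

Modulo-2 division of 1100111001110101 by 11001:
  pos 0: 11001 XOR 11001 = 00000
  pos 5: 11001 XOR 11001 = 00000
  pos 10: 11010 XOR 11001 = 00011
Remainder = 0111 (nonzero — an error is detected).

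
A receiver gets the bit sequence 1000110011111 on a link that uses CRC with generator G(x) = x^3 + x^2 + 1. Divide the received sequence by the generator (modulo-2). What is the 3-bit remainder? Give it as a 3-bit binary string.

Modulo-2 division of 1000110011111 by 1101:
  pos 0: 1000 XOR 1101 = 0101
  pos 1: 1011 XOR 1101 = 0110
  pos 2: 1101 XOR 1101 = 0000
  pos 8: 1111 XOR 1101 = 0010
Remainder = 101 (nonzero — an error is detected).

101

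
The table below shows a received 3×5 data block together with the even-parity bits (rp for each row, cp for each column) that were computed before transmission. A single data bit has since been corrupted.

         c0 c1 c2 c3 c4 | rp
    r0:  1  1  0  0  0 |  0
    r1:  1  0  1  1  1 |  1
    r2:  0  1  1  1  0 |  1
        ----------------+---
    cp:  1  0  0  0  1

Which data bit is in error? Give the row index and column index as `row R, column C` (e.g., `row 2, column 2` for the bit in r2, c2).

row 1, column 0

Recompute each row's even parity and compare to rp:
  r0: data parity 0, sent rp 0 → ok
  r1: data parity 0, sent rp 1 → mismatch
  r2: data parity 1, sent rp 1 → ok
Recompute each column's even parity and compare to cp:
  c0: data parity 0, sent cp 1 → mismatch
  c1: data parity 0, sent cp 0 → ok
  c2: data parity 0, sent cp 0 → ok
  c3: data parity 0, sent cp 0 → ok
  c4: data parity 1, sent cp 1 → ok
Exactly one row (r1) and one column (c0) fail → the flipped bit is at their intersection.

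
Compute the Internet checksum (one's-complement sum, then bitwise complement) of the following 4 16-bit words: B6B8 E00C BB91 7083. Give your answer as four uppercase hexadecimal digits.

One's-complement addition (fold any carry out of bit 15 back into bit 0):
  0xB6B8 + 0xE00C = 0x196C4 → wrap carry → 0x96C5
  0x96C5 + 0xBB91 = 0x15256 → wrap carry → 0x5257
  0x5257 + 0x7083 = 0x0C2DA
One's-complement sum = 0xC2DA.
Checksum = ~0xC2DA & 0xFFFF = 0x3D25.

3D25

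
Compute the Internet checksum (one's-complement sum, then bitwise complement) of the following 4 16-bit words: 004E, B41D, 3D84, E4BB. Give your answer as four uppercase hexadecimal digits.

One's-complement addition (fold any carry out of bit 15 back into bit 0):
  0x004E + 0xB41D = 0x0B46B
  0xB46B + 0x3D84 = 0x0F1EF
  0xF1EF + 0xE4BB = 0x1D6AA → wrap carry → 0xD6AB
One's-complement sum = 0xD6AB.
Checksum = ~0xD6AB & 0xFFFF = 0x2954.

2954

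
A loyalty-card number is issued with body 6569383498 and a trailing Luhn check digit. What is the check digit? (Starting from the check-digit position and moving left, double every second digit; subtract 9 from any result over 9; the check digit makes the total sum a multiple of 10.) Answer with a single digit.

Partial digits right→left: 8 9 4 3 8 3 9 6 5 6
Double every second digit counting from the check-digit position (so the 1st, 3rd, 5th, ... of the partial from the right).
  doubled (with −9 where >9): 7 8 7 9 1 → sum 32
  kept as-is: 9 3 3 6 6 → sum 27
Total = 32 + 27 = 59.
Check digit = (10 − (59 mod 10)) mod 10 = 1.

1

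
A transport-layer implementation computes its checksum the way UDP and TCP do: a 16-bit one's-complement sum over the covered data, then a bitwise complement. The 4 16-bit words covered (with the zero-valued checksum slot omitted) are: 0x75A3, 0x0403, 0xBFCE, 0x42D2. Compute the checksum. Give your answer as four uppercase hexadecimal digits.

83B8

One's-complement addition (fold any carry out of bit 15 back into bit 0):
  0x75A3 + 0x0403 = 0x079A6
  0x79A6 + 0xBFCE = 0x13974 → wrap carry → 0x3975
  0x3975 + 0x42D2 = 0x07C47
One's-complement sum = 0x7C47.
Checksum = ~0x7C47 & 0xFFFF = 0x83B8.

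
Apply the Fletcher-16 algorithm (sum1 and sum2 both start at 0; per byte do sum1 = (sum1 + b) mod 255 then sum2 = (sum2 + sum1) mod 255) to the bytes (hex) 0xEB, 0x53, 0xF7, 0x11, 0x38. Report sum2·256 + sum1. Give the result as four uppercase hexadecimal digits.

2B80

Running sums (mod 255):
  after byte 0 (0xEB): sum1=235, sum2=235
  after byte 1 (0x53): sum1=63, sum2=43
  after byte 2 (0xF7): sum1=55, sum2=98
  after byte 3 (0x11): sum1=72, sum2=170
  after byte 4 (0x38): sum1=128, sum2=43
Checksum = sum2·256 + sum1 = 43·256 + 128 = 11136 = 0x2B80.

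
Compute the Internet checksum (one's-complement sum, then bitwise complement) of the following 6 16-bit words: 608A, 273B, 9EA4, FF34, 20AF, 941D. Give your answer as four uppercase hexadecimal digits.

One's-complement addition (fold any carry out of bit 15 back into bit 0):
  0x608A + 0x273B = 0x087C5
  0x87C5 + 0x9EA4 = 0x12669 → wrap carry → 0x266A
  0x266A + 0xFF34 = 0x1259E → wrap carry → 0x259F
  0x259F + 0x20AF = 0x0464E
  0x464E + 0x941D = 0x0DA6B
One's-complement sum = 0xDA6B.
Checksum = ~0xDA6B & 0xFFFF = 0x2594.

2594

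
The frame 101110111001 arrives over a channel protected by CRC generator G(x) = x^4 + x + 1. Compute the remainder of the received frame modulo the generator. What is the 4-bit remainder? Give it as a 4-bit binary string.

0110

Modulo-2 division of 101110111001 by 10011:
  pos 0: 10111 XOR 10011 = 00100
  pos 2: 10001 XOR 10011 = 00010
  pos 5: 10110 XOR 10011 = 00101
  pos 7: 10101 XOR 10011 = 00110
Remainder = 0110 (nonzero — an error is detected).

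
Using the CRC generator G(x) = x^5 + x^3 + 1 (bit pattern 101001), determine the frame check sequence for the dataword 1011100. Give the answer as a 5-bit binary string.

00101

Append 5 zeros: 101110000000. Divide by 101001 (XOR where the leading bit is 1):
  pos 0: 101110 XOR 101001 = 000111
  pos 3: 111000 XOR 101001 = 010001
  pos 4: 100010 XOR 101001 = 001011
  pos 6: 101100 XOR 101001 = 000101
Remainder (last 5 bits) = 00101. This is the CRC / FCS.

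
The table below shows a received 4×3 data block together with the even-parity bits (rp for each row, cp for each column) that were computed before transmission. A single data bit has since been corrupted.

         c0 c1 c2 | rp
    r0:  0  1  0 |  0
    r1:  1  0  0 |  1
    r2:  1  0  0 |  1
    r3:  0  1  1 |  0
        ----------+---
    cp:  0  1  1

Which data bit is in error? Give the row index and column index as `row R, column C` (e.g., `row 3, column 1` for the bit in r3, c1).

row 0, column 1

Recompute each row's even parity and compare to rp:
  r0: data parity 1, sent rp 0 → mismatch
  r1: data parity 1, sent rp 1 → ok
  r2: data parity 1, sent rp 1 → ok
  r3: data parity 0, sent rp 0 → ok
Recompute each column's even parity and compare to cp:
  c0: data parity 0, sent cp 0 → ok
  c1: data parity 0, sent cp 1 → mismatch
  c2: data parity 1, sent cp 1 → ok
Exactly one row (r0) and one column (c1) fail → the flipped bit is at their intersection.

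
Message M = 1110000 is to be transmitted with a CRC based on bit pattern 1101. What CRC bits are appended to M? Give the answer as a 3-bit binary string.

Append 3 zeros: 1110000000. Divide by 1101 (XOR where the leading bit is 1):
  pos 0: 1110 XOR 1101 = 0011
  pos 2: 1100 XOR 1101 = 0001
  pos 5: 1000 XOR 1101 = 0101
  pos 6: 1010 XOR 1101 = 0111
Remainder (last 3 bits) = 111. This is the CRC / FCS.

111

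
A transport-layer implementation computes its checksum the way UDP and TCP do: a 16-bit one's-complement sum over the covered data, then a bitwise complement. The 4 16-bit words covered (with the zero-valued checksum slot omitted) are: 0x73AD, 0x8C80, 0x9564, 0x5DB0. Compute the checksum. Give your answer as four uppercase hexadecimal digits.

0CBD

One's-complement addition (fold any carry out of bit 15 back into bit 0):
  0x73AD + 0x8C80 = 0x1002D → wrap carry → 0x002E
  0x002E + 0x9564 = 0x09592
  0x9592 + 0x5DB0 = 0x0F342
One's-complement sum = 0xF342.
Checksum = ~0xF342 & 0xFFFF = 0x0CBD.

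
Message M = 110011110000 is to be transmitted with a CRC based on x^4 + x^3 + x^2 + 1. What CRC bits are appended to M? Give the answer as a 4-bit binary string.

Append 4 zeros: 1100111100000000. Divide by 11101 (XOR where the leading bit is 1):
  pos 0: 11001 XOR 11101 = 00100
  pos 2: 10011 XOR 11101 = 01110
  pos 3: 11101 XOR 11101 = 00000
Remainder (last 4 bits) = 0000. This is the CRC / FCS.

0000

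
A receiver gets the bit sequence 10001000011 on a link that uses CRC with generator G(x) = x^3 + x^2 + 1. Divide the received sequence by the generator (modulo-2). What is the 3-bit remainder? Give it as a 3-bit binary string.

Modulo-2 division of 10001000011 by 1101:
  pos 0: 1000 XOR 1101 = 0101
  pos 1: 1011 XOR 1101 = 0110
  pos 2: 1100 XOR 1101 = 0001
  pos 5: 1000 XOR 1101 = 0101
  pos 6: 1011 XOR 1101 = 0110
  pos 7: 1101 XOR 1101 = 0000
Remainder = 000 (zero — the frame passes the CRC check).

000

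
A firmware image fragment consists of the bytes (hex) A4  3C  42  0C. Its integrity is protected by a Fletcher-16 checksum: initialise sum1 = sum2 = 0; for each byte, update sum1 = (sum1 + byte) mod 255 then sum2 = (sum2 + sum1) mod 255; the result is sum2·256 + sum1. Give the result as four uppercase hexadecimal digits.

Running sums (mod 255):
  after byte 0 (A4): sum1=164, sum2=164
  after byte 1 (3C): sum1=224, sum2=133
  after byte 2 (42): sum1=35, sum2=168
  after byte 3 (0C): sum1=47, sum2=215
Checksum = sum2·256 + sum1 = 215·256 + 47 = 55087 = 0xD72F.

D72F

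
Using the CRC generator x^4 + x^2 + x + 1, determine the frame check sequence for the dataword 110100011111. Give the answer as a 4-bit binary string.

1100

Append 4 zeros: 1101000111110000. Divide by 10111 (XOR where the leading bit is 1):
  pos 0: 11010 XOR 10111 = 01101
  pos 1: 11010 XOR 10111 = 01101
  pos 2: 11010 XOR 10111 = 01101
  pos 3: 11011 XOR 10111 = 01100
  pos 4: 11001 XOR 10111 = 01110
  pos 5: 11101 XOR 10111 = 01010
  pos 6: 10101 XOR 10111 = 00010
  pos 9: 10100 XOR 10111 = 00011
Remainder (last 4 bits) = 1100. This is the CRC / FCS.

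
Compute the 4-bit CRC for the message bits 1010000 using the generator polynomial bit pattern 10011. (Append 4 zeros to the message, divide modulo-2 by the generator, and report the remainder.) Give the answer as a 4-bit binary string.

Append 4 zeros: 10100000000. Divide by 10011 (XOR where the leading bit is 1):
  pos 0: 10100 XOR 10011 = 00111
  pos 2: 11100 XOR 10011 = 01111
  pos 3: 11110 XOR 10011 = 01101
  pos 4: 11010 XOR 10011 = 01001
  pos 5: 10010 XOR 10011 = 00001
Remainder (last 4 bits) = 0010. This is the CRC / FCS.

0010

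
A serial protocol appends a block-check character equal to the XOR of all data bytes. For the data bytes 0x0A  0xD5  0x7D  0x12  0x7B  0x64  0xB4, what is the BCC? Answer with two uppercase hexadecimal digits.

XOR the bytes together:
  start with 0x0A
  0x0A ⊕ 0xD5 = 0xDF
  0xDF ⊕ 0x7D = 0xA2
  0xA2 ⊕ 0x12 = 0xB0
  0xB0 ⊕ 0x7B = 0xCB
  0xCB ⊕ 0x64 = 0xAF
  0xAF ⊕ 0xB4 = 0x1B

1B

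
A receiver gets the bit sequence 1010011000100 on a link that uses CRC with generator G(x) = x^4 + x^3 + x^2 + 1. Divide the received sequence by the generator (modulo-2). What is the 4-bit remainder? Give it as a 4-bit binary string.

0100

Modulo-2 division of 1010011000100 by 11101:
  pos 0: 10100 XOR 11101 = 01001
  pos 1: 10011 XOR 11101 = 01110
  pos 2: 11101 XOR 11101 = 00000
Remainder = 0100 (nonzero — an error is detected).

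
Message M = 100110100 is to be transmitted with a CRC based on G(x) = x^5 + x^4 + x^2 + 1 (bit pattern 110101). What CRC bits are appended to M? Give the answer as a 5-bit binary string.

Append 5 zeros: 10011010000000. Divide by 110101 (XOR where the leading bit is 1):
  pos 0: 100110 XOR 110101 = 010011
  pos 1: 100111 XOR 110101 = 010010
  pos 2: 100100 XOR 110101 = 010001
  pos 3: 100010 XOR 110101 = 010111
  pos 4: 101110 XOR 110101 = 011011
  pos 5: 110110 XOR 110101 = 000011
Remainder (last 5 bits) = 11000. This is the CRC / FCS.

11000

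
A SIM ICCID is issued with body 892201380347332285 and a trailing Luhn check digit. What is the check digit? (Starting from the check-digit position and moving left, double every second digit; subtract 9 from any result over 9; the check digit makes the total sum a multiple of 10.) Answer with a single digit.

Partial digits right→left: 5 8 2 2 3 3 7 4 3 0 8 3 1 0 2 2 9 8
Double every second digit counting from the check-digit position (so the 1st, 3rd, 5th, ... of the partial from the right).
  doubled (with −9 where >9): 1 4 6 5 6 7 2 4 9 → sum 44
  kept as-is: 8 2 3 4 0 3 0 2 8 → sum 30
Total = 44 + 30 = 74.
Check digit = (10 − (74 mod 10)) mod 10 = 6.

6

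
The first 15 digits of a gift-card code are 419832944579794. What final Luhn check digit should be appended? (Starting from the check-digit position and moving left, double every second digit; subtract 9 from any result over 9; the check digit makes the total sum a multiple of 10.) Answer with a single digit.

Partial digits right→left: 4 9 7 9 7 5 4 4 9 2 3 8 9 1 4
Double every second digit counting from the check-digit position (so the 1st, 3rd, 5th, ... of the partial from the right).
  doubled (with −9 where >9): 8 5 5 8 9 6 9 8 → sum 58
  kept as-is: 9 9 5 4 2 8 1 → sum 38
Total = 58 + 38 = 96.
Check digit = (10 − (96 mod 10)) mod 10 = 4.

4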